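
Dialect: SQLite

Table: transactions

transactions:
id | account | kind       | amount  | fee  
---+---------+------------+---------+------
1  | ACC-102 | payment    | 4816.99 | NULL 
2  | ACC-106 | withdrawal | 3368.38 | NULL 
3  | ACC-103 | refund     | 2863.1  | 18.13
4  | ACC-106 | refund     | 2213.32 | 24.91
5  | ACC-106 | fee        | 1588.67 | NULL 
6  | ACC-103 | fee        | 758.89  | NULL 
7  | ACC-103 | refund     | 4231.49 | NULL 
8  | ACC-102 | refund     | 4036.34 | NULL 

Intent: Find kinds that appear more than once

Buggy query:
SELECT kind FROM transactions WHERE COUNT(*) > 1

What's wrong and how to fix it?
Bug: COUNT(*) is an aggregate and cannot be used in WHERE

Fix: Group first, then use HAVING for the count condition

Corrected query:
SELECT kind FROM transactions GROUP BY kind HAVING COUNT(*) > 1

Result:
kind  
------
fee   
refund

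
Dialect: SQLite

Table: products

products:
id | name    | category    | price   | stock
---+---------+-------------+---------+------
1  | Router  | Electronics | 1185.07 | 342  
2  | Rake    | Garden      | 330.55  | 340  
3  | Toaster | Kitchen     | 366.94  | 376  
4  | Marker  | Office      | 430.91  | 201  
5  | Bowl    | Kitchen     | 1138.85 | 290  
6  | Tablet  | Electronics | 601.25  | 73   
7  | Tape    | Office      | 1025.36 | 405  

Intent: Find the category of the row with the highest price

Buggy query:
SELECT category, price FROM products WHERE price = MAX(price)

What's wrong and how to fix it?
Bug: WHERE is evaluated per row; an aggregate over the whole table isn't defined there

Fix: Wrap MAX in a scalar subquery so WHERE compares against a single value

Corrected query:
SELECT category, price FROM products WHERE price = (SELECT MAX(price) FROM products)

Result:
category    | price  
------------+--------
Electronics | 1185.07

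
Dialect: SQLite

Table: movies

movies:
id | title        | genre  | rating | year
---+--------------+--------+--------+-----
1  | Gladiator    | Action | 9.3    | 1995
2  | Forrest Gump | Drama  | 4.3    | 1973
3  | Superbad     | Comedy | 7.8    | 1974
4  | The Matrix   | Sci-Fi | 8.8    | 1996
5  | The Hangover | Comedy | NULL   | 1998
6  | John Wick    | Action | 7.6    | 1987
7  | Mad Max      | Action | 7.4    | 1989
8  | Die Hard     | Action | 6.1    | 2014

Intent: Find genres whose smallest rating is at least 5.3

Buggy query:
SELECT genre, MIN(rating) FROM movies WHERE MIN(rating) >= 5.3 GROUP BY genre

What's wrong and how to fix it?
Bug: MIN() in WHERE is a misuse of aggregate

Fix: Use HAVING for the per-group MIN condition

Corrected query:
SELECT genre, MIN(rating) FROM movies GROUP BY genre HAVING MIN(rating) >= 5.3

Result:
genre  | MIN(rating)
-------+------------
Action | 6.1        
Comedy | 7.8        
Sci-Fi | 8.8        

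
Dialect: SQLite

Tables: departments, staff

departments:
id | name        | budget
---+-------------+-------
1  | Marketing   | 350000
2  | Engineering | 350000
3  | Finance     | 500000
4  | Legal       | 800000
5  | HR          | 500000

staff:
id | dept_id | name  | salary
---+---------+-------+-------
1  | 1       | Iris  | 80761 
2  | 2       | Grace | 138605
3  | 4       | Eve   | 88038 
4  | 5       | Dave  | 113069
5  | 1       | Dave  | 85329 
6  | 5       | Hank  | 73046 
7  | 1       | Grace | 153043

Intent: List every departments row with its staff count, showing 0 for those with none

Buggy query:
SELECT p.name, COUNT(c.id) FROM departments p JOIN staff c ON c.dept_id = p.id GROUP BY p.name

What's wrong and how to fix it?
Bug: An inner join excludes parents with zero children

Fix: Use LEFT JOIN so parents without children still appear (COUNT(c.id) gives 0)

Corrected query:
SELECT p.name, COUNT(c.id) FROM departments p LEFT JOIN staff c ON c.dept_id = p.id GROUP BY p.name

Result:
name        | COUNT(c.id)
------------+------------
Engineering | 1          
Finance     | 0          
HR          | 2          
Legal       | 1          
Marketing   | 3          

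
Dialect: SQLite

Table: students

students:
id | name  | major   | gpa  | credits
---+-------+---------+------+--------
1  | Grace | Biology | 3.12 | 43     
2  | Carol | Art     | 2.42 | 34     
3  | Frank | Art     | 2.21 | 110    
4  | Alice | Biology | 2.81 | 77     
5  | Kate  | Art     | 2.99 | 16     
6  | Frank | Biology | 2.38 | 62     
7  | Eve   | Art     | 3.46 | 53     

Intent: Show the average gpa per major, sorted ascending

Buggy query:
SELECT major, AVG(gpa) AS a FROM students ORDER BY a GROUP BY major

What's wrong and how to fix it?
Bug: GROUP BY must precede ORDER BY

Fix: Reorder: SELECT … FROM … GROUP BY … ORDER BY …

Corrected query:
SELECT major, AVG(gpa) AS a FROM students GROUP BY major ORDER BY a

Result:
major   | a   
--------+-----
Art     | 2.77
Biology | 2.77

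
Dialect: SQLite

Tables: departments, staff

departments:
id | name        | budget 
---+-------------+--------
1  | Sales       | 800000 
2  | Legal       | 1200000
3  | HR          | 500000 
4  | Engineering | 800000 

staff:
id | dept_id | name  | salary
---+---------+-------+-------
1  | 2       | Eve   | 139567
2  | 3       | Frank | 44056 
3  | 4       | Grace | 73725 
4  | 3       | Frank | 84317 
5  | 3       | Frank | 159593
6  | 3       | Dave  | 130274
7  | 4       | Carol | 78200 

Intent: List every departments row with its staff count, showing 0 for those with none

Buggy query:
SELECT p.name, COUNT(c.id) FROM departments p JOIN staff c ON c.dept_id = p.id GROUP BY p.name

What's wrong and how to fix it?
Bug: INNER JOIN drops departments rows that have no matching staff rows

Fix: Use LEFT JOIN so parents without children still appear (COUNT(c.id) gives 0)

Corrected query:
SELECT p.name, COUNT(c.id) FROM departments p LEFT JOIN staff c ON c.dept_id = p.id GROUP BY p.name

Result:
name        | COUNT(c.id)
------------+------------
Engineering | 2          
HR          | 4          
Legal       | 1          
Sales       | 0          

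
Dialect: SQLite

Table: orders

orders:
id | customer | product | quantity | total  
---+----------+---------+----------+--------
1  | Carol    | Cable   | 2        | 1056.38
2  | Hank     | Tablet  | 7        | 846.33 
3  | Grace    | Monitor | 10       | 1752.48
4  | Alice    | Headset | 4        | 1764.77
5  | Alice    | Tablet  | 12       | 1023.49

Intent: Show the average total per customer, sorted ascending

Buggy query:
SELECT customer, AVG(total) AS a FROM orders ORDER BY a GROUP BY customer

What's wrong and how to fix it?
Bug: ORDER BY appears before GROUP BY; SQL clause order requires GROUP BY first

Fix: Reorder: SELECT … FROM … GROUP BY … ORDER BY …

Corrected query:
SELECT customer, AVG(total) AS a FROM orders GROUP BY customer ORDER BY a

Result:
customer | a      
---------+--------
Hank     | 846.33 
Carol    | 1056.38
Alice    | 1394.13
Grace    | 1752.48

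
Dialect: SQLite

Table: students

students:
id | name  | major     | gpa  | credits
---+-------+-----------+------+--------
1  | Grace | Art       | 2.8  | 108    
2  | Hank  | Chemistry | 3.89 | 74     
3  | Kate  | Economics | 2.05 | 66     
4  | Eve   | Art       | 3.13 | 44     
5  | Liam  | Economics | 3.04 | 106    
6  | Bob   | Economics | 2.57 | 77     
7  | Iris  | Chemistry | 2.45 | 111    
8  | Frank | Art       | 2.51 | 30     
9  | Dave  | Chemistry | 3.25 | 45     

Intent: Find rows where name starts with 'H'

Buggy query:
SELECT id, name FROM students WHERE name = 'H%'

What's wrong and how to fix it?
Bug: Wildcards only work with LIKE; '=' treats '%' as a literal character

Fix: Replace '=' with LIKE so 'H%' is treated as a pattern

Corrected query:
SELECT id, name FROM students WHERE name LIKE 'H%'

Result:
id | name
---+-----
2  | Hank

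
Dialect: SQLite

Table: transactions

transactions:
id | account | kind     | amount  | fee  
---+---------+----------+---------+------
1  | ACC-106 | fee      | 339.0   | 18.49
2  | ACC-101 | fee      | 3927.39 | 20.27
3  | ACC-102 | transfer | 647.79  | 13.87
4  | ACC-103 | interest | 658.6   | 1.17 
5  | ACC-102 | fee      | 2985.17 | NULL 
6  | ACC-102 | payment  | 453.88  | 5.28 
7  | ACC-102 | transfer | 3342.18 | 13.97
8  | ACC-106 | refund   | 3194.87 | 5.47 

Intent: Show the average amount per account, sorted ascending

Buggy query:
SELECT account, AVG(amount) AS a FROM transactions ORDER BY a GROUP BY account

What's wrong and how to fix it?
Bug: ORDER BY appears before GROUP BY; SQL clause order requires GROUP BY first

Fix: Reorder: SELECT … FROM … GROUP BY … ORDER BY …

Corrected query:
SELECT account, AVG(amount) AS a FROM transactions GROUP BY account ORDER BY a

Result:
account | a       
--------+---------
ACC-103 | 658.6   
ACC-106 | 1766.935
ACC-102 | 1857.255
ACC-101 | 3927.39 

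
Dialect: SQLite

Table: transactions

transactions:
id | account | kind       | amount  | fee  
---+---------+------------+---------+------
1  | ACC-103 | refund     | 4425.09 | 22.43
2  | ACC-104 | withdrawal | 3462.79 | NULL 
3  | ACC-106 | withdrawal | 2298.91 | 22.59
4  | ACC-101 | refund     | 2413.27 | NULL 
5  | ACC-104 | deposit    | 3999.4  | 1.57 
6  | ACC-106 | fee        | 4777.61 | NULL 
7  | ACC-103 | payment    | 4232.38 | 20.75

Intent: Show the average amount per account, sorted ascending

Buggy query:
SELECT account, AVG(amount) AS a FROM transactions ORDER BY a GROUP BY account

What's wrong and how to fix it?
Bug: ORDER BY appears before GROUP BY; SQL clause order requires GROUP BY first

Fix: Reorder: SELECT … FROM … GROUP BY … ORDER BY …

Corrected query:
SELECT account, AVG(amount) AS a FROM transactions GROUP BY account ORDER BY a

Result:
account | a       
--------+---------
ACC-101 | 2413.27 
ACC-106 | 3538.26 
ACC-104 | 3731.095
ACC-103 | 4328.735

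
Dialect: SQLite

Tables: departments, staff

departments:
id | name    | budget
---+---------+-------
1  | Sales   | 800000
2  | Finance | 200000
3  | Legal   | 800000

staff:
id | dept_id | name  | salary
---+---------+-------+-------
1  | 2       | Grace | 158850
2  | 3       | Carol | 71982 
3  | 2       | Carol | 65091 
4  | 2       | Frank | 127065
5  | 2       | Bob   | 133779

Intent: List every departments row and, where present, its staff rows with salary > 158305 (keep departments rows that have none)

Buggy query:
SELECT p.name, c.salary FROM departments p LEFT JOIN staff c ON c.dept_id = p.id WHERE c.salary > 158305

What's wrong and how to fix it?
Bug: Filtering c.salary in WHERE discards the NULL rows produced by LEFT JOIN, turning it into an inner join

Fix: Put 'c.salary > 158305' in the JOIN's ON clause instead of WHERE

Corrected query:
SELECT p.name, c.salary FROM departments p LEFT JOIN staff c ON c.dept_id = p.id AND c.salary > 158305

Result:
name    | salary
--------+-------
Sales   | NULL  
Finance | 158850
Legal   | NULL  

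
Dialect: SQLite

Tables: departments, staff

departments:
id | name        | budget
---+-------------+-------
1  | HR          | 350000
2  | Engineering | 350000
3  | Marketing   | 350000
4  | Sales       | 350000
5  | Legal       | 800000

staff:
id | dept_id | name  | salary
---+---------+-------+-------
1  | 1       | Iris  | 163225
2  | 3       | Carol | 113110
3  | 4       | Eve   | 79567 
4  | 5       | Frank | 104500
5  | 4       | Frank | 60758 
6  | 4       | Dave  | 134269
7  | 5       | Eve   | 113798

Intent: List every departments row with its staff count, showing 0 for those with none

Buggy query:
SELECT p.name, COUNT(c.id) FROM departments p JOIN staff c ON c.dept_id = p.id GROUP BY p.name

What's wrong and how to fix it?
Bug: INNER JOIN drops departments rows that have no matching staff rows

Fix: Switch to LEFT JOIN to retain unmatched parent rows

Corrected query:
SELECT p.name, COUNT(c.id) FROM departments p LEFT JOIN staff c ON c.dept_id = p.id GROUP BY p.name

Result:
name        | COUNT(c.id)
------------+------------
Engineering | 0          
HR          | 1          
Legal       | 2          
Marketing   | 1          
Sales       | 3          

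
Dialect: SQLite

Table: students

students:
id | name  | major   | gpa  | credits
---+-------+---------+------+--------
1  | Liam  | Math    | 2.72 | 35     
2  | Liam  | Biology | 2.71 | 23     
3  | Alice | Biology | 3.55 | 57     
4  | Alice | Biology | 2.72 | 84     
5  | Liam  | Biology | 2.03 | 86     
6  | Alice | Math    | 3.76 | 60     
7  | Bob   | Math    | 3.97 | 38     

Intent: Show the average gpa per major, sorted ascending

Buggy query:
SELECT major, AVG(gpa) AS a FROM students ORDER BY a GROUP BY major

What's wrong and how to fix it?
Bug: GROUP BY must precede ORDER BY

Fix: Reorder: SELECT … FROM … GROUP BY … ORDER BY …

Corrected query:
SELECT major, AVG(gpa) AS a FROM students GROUP BY major ORDER BY a

Result:
major   | a       
--------+---------
Biology | 2.7525  
Math    | 3.483333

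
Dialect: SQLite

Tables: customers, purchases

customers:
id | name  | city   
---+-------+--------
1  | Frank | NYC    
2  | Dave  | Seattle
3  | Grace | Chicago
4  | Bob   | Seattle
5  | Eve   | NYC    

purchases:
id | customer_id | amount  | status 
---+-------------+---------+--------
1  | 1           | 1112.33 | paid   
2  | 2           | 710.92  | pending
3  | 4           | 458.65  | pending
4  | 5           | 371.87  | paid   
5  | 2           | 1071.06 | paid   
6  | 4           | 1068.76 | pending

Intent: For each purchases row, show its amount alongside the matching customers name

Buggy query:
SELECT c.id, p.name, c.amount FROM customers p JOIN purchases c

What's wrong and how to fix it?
Bug: Missing join condition: each purchases row is matched to all customers rows instead of just its own

Fix: Specify the join condition linking the foreign key to the parent id

Corrected query:
SELECT c.id, p.name, c.amount FROM customers p JOIN purchases c ON c.customer_id = p.id

Result:
id | name  | amount 
---+-------+--------
1  | Frank | 1112.33
2  | Dave  | 710.92 
3  | Bob   | 458.65 
4  | Eve   | 371.87 
5  | Dave  | 1071.06
6  | Bob   | 1068.76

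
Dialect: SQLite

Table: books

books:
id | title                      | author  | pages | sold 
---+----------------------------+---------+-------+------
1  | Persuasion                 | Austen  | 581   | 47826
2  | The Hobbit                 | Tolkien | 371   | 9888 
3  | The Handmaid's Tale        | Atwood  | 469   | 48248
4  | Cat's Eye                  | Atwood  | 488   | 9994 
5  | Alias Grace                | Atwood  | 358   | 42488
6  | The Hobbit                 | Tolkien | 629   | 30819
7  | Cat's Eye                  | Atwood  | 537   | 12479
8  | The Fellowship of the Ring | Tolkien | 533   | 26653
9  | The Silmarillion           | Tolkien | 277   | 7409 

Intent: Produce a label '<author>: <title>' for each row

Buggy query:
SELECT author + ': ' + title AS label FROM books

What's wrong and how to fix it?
Bug: SQLite uses || for string concatenation; + coerces text to numbers (yielding 0)

Fix: Replace + with || to concatenate text

Corrected query:
SELECT author || ': ' || title AS label FROM books

Result:
label                              
-----------------------------------
Austen: Persuasion                 
Tolkien: The Hobbit                
Atwood: The Handmaid's Tale        
Atwood: Cat's Eye                  
Atwood: Alias Grace                
Tolkien: The Hobbit                
Atwood: Cat's Eye                  
Tolkien: The Fellowship of the Ring
Tolkien: The Silmarillion          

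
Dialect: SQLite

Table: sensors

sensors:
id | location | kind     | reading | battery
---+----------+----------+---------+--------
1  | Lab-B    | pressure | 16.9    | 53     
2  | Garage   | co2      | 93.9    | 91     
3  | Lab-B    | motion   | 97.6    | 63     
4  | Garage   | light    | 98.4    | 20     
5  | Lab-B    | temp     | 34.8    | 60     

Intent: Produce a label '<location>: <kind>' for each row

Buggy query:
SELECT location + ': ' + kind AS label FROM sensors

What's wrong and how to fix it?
Bug: SQLite uses || for string concatenation; + coerces text to numbers (yielding 0)

Fix: Replace + with || to concatenate text

Corrected query:
SELECT location || ': ' || kind AS label FROM sensors

Result:
label          
---------------
Lab-B: pressure
Garage: co2    
Lab-B: motion  
Garage: light  
Lab-B: temp    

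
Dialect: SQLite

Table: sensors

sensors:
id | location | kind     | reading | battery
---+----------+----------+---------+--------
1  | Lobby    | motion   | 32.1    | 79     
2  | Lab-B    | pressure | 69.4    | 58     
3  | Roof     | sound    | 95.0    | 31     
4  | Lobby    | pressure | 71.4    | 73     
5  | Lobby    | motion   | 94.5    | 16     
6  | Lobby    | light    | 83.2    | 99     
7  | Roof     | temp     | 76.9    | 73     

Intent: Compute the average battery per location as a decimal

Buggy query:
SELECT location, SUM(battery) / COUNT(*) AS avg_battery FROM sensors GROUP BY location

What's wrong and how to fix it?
Bug: SUM(battery) and COUNT(*) are both integers; the division truncates the fractional part

Fix: Multiply by 1.0 (or CAST to REAL) to force floating-point division

Corrected query:
SELECT location, SUM(battery) * 1.0 / COUNT(*) AS avg_battery FROM sensors GROUP BY location

Result:
location | avg_battery
---------+------------
Lab-B    | 58         
Lobby    | 66.75      
Roof     | 52         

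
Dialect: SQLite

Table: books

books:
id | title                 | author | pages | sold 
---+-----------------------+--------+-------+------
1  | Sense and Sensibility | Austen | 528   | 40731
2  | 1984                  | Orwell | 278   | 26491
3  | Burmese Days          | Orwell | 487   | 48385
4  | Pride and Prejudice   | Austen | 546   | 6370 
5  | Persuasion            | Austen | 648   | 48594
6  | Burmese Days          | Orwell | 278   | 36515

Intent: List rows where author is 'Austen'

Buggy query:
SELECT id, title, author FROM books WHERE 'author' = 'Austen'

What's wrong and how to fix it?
Bug: 'author' in single quotes is a string literal, not the column; the comparison is literal-vs-literal and never true

Fix: Remove the quotes around the column name (or use double quotes for an identifier)

Corrected query:
SELECT id, title, author FROM books WHERE author = 'Austen'

Result:
id | title                 | author
---+-----------------------+-------
1  | Sense and Sensibility | Austen
4  | Pride and Prejudice   | Austen
5  | Persuasion            | Austen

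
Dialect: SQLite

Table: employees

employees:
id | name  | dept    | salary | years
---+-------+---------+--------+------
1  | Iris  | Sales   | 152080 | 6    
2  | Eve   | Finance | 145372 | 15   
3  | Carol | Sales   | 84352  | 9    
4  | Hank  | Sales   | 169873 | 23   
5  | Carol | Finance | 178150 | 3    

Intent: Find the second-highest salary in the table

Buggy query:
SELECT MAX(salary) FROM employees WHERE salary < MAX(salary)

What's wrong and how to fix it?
Bug: MAX(salary) on the right of the comparison is an aggregate-in-WHERE error

Fix: Put the inner MAX in a scalar subquery

Corrected query:
SELECT MAX(salary) FROM employees WHERE salary < (SELECT MAX(salary) FROM employees)

Result:
MAX(salary)
-----------
169873     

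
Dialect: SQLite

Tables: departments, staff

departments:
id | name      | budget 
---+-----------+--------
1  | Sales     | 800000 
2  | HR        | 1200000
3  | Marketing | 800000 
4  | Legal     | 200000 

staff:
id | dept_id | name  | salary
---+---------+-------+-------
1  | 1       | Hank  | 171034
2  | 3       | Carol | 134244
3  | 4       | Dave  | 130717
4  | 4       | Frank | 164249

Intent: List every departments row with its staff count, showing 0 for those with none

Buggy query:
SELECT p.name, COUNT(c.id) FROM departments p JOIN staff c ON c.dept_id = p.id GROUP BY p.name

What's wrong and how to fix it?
Bug: INNER JOIN drops departments rows that have no matching staff rows

Fix: Switch to LEFT JOIN to retain unmatched parent rows

Corrected query:
SELECT p.name, COUNT(c.id) FROM departments p LEFT JOIN staff c ON c.dept_id = p.id GROUP BY p.name

Result:
name      | COUNT(c.id)
----------+------------
HR        | 0          
Legal     | 2          
Marketing | 1          
Sales     | 1          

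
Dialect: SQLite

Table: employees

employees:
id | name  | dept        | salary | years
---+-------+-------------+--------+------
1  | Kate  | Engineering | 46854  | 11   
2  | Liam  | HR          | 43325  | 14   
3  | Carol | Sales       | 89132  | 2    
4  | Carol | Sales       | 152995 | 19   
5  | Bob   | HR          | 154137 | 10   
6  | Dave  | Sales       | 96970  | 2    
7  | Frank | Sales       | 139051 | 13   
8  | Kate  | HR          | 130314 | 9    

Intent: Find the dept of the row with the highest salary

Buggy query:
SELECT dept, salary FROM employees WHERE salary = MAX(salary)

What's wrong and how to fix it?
Bug: MAX(salary) is an aggregate and cannot be used directly in WHERE

Fix: Wrap MAX in a scalar subquery so WHERE compares against a single value

Corrected query:
SELECT dept, salary FROM employees WHERE salary = (SELECT MAX(salary) FROM employees)

Result:
dept | salary
-----+-------
HR   | 154137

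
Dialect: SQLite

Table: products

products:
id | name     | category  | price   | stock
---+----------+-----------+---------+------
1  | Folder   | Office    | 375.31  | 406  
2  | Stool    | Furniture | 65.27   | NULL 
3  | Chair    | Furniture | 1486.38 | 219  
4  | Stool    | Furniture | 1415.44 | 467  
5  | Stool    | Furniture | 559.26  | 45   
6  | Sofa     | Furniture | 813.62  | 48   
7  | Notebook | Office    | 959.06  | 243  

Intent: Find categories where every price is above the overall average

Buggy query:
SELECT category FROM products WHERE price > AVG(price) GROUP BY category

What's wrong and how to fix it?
Bug: AVG() is an aggregate; it can't sit directly in WHERE

Fix: Compute the overall average in a scalar subquery and compare each group's MIN against it in HAVING

Corrected query:
SELECT category FROM products GROUP BY category HAVING MIN(price) > (SELECT AVG(price) FROM products)

Result:
(no rows)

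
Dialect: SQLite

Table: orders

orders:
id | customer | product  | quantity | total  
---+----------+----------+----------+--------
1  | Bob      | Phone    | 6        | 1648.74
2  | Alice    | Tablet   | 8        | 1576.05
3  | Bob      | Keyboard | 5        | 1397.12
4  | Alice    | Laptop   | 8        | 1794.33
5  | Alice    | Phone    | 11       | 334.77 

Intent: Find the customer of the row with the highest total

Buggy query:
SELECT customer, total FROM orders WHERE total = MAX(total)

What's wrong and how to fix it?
Bug: MAX(total) is an aggregate and cannot be used directly in WHERE

Fix: Wrap MAX in a scalar subquery so WHERE compares against a single value

Corrected query:
SELECT customer, total FROM orders WHERE total = (SELECT MAX(total) FROM orders)

Result:
customer | total  
---------+--------
Alice    | 1794.33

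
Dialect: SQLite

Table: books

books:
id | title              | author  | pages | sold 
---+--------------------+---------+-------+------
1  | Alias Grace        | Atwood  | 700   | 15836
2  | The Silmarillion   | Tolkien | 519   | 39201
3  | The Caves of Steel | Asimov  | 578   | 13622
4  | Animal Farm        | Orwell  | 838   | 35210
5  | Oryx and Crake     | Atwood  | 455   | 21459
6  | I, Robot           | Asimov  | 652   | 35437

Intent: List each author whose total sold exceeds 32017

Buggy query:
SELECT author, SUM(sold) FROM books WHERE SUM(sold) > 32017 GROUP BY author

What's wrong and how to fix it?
Bug: WHERE runs before GROUP BY, so aggregates aren't available there

Fix: Move the aggregate condition to a HAVING clause

Corrected query:
SELECT author, SUM(sold) FROM books GROUP BY author HAVING SUM(sold) > 32017

Result:
author  | SUM(sold)
--------+----------
Asimov  | 49059    
Atwood  | 37295    
Orwell  | 35210    
Tolkien | 39201    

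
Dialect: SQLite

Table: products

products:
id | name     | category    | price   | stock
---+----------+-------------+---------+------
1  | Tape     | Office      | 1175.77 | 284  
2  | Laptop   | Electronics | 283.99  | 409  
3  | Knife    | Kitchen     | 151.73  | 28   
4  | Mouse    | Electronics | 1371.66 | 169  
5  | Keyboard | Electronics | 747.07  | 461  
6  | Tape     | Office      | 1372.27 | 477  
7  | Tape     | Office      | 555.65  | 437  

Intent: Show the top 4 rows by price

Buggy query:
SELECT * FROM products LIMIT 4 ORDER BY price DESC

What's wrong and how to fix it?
Bug: LIMIT must come after ORDER BY

Fix: Sort with ORDER BY, then apply LIMIT

Corrected query:
SELECT * FROM products ORDER BY price DESC LIMIT 4

Result:
id | name     | category    | price   | stock
---+----------+-------------+---------+------
6  | Tape     | Office      | 1372.27 | 477  
4  | Mouse    | Electronics | 1371.66 | 169  
1  | Tape     | Office      | 1175.77 | 284  
5  | Keyboard | Electronics | 747.07  | 461  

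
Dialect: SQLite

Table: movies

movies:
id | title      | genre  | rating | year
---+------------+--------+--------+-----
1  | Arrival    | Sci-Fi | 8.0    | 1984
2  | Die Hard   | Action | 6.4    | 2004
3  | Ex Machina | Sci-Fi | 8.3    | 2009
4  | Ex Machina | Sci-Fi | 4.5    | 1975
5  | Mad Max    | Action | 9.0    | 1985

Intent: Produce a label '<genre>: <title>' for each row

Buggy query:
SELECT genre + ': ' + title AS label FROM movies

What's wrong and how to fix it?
Bug: SQLite uses || for string concatenation; + coerces text to numbers (yielding 0)

Fix: Replace + with || to concatenate text

Corrected query:
SELECT genre || ': ' || title AS label FROM movies

Result:
label             
------------------
Sci-Fi: Arrival   
Action: Die Hard  
Sci-Fi: Ex Machina
Sci-Fi: Ex Machina
Action: Mad Max   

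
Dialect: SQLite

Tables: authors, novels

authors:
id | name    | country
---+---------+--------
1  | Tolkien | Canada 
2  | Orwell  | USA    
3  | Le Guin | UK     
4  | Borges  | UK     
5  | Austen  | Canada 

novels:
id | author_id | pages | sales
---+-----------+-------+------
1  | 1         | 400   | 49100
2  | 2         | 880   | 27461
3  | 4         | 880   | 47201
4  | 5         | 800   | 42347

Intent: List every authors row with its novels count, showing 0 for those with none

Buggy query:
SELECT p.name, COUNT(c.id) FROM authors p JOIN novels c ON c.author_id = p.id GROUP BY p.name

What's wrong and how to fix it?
Bug: INNER JOIN drops authors rows that have no matching novels rows

Fix: Switch to LEFT JOIN to retain unmatched parent rows

Corrected query:
SELECT p.name, COUNT(c.id) FROM authors p LEFT JOIN novels c ON c.author_id = p.id GROUP BY p.name

Result:
name    | COUNT(c.id)
--------+------------
Austen  | 1          
Borges  | 1          
Le Guin | 0          
Orwell  | 1          
Tolkien | 1          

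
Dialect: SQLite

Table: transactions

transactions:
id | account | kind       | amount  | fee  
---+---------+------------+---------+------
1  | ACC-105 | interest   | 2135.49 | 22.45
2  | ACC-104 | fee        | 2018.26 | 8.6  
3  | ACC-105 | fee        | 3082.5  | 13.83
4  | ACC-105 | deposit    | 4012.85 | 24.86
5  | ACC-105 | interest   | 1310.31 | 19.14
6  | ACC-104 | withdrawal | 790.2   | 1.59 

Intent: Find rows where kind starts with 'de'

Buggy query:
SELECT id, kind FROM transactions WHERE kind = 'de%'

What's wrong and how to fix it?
Bug: Wildcards only work with LIKE; '=' treats '%' as a literal character

Fix: Replace '=' with LIKE so 'de%' is treated as a pattern

Corrected query:
SELECT id, kind FROM transactions WHERE kind LIKE 'de%'

Result:
id | kind   
---+--------
4  | deposit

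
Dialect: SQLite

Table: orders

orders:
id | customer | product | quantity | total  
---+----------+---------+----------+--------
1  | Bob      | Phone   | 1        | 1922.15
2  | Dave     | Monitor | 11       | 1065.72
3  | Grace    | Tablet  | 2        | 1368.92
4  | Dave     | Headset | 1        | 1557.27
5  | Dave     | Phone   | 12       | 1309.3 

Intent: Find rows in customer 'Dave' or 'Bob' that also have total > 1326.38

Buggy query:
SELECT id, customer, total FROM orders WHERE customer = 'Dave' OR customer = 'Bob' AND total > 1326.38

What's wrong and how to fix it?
Bug: AND binds tighter than OR, so this parses as customer = 'Dave' OR (customer = 'Bob' AND total > 1326.38)

Fix: Group the OR with parentheses (or use IN), then AND the threshold

Corrected query:
SELECT id, customer, total FROM orders WHERE (customer = 'Dave' OR customer = 'Bob') AND total > 1326.38

Result:
id | customer | total  
---+----------+--------
1  | Bob      | 1922.15
4  | Dave     | 1557.27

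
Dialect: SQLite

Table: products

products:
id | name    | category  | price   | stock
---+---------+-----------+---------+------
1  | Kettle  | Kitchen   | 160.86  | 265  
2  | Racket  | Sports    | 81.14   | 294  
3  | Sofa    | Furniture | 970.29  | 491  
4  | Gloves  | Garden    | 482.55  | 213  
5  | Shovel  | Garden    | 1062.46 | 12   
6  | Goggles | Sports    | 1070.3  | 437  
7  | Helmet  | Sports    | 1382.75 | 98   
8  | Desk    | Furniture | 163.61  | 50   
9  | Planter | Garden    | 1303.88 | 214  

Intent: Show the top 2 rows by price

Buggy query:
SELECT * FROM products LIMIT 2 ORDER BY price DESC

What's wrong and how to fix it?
Bug: LIMIT must come after ORDER BY

Fix: Swap the clauses: ORDER BY first, then LIMIT

Corrected query:
SELECT * FROM products ORDER BY price DESC LIMIT 2

Result:
id | name    | category | price   | stock
---+---------+----------+---------+------
7  | Helmet  | Sports   | 1382.75 | 98   
9  | Planter | Garden   | 1303.88 | 214  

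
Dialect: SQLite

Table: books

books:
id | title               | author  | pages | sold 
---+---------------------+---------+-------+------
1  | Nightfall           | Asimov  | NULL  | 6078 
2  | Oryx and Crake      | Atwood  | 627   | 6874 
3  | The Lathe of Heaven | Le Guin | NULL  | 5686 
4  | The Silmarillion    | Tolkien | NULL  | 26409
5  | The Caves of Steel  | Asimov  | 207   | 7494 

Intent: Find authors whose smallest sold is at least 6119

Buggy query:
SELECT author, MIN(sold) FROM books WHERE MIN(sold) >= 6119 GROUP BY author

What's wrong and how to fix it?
Bug: MIN() in WHERE is a misuse of aggregate

Fix: Use HAVING for the per-group MIN condition

Corrected query:
SELECT author, MIN(sold) FROM books GROUP BY author HAVING MIN(sold) >= 6119

Result:
author  | MIN(sold)
--------+----------
Atwood  | 6874     
Tolkien | 26409    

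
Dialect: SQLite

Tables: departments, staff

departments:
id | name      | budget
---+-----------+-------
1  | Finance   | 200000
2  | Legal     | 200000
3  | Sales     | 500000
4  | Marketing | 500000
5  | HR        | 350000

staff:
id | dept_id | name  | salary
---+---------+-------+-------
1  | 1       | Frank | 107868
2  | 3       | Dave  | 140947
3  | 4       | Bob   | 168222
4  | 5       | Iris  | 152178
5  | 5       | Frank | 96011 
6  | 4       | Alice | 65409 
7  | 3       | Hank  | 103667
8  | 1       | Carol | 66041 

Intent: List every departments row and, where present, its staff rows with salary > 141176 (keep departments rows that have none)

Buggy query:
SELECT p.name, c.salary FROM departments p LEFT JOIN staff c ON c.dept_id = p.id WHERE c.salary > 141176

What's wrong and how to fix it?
Bug: Filtering c.salary in WHERE discards the NULL rows produced by LEFT JOIN, turning it into an inner join

Fix: Move the right-table condition into the ON clause so unmatched parents are kept

Corrected query:
SELECT p.name, c.salary FROM departments p LEFT JOIN staff c ON c.dept_id = p.id AND c.salary > 141176

Result:
name      | salary
----------+-------
Finance   | NULL  
Legal     | NULL  
Sales     | NULL  
Marketing | 168222
HR        | 152178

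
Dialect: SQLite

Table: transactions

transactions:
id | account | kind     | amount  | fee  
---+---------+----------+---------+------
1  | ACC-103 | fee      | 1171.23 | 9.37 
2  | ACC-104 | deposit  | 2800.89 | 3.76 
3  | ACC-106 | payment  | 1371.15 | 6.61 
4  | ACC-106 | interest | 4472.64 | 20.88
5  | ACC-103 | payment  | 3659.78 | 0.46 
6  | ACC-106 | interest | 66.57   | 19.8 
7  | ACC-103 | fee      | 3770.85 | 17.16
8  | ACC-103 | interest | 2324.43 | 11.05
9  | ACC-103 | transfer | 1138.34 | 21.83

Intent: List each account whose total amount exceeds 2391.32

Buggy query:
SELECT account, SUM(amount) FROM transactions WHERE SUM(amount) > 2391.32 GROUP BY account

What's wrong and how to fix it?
Bug: WHERE runs before GROUP BY, so aggregates aren't available there

Fix: Use HAVING (which filters groups after aggregation) instead of WHERE

Corrected query:
SELECT account, SUM(amount) FROM transactions GROUP BY account HAVING SUM(amount) > 2391.32

Result:
account | SUM(amount)
--------+------------
ACC-103 | 12064.63   
ACC-104 | 2800.89    
ACC-106 | 5910.36    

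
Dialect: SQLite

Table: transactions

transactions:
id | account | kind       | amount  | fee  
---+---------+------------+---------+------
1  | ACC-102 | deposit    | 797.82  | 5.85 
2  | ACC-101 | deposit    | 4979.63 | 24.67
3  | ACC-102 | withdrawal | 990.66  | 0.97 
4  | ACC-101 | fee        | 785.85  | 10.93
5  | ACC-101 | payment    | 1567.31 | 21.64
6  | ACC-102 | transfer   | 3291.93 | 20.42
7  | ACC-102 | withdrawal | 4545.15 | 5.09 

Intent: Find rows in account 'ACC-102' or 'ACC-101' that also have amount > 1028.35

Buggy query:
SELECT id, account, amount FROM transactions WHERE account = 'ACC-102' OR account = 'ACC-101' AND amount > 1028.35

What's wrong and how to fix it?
Bug: AND binds tighter than OR, so this parses as account = 'ACC-102' OR (account = 'ACC-101' AND amount > 1028.35)

Fix: Group the OR with parentheses (or use IN), then AND the threshold

Corrected query:
SELECT id, account, amount FROM transactions WHERE (account = 'ACC-102' OR account = 'ACC-101') AND amount > 1028.35

Result:
id | account | amount 
---+---------+--------
2  | ACC-101 | 4979.63
5  | ACC-101 | 1567.31
6  | ACC-102 | 3291.93
7  | ACC-102 | 4545.15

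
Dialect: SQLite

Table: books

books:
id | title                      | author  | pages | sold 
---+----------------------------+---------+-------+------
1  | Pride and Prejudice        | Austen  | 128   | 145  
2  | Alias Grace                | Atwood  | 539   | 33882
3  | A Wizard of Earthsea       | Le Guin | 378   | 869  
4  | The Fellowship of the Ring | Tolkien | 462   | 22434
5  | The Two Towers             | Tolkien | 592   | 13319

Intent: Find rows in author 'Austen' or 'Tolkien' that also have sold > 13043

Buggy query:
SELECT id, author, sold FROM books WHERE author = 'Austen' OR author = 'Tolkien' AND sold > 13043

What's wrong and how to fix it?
Bug: AND binds tighter than OR, so this parses as author = 'Austen' OR (author = 'Tolkien' AND sold > 13043)

Fix: Group the OR with parentheses (or use IN), then AND the threshold

Corrected query:
SELECT id, author, sold FROM books WHERE (author = 'Austen' OR author = 'Tolkien') AND sold > 13043

Result:
id | author  | sold 
---+---------+------
4  | Tolkien | 22434
5  | Tolkien | 13319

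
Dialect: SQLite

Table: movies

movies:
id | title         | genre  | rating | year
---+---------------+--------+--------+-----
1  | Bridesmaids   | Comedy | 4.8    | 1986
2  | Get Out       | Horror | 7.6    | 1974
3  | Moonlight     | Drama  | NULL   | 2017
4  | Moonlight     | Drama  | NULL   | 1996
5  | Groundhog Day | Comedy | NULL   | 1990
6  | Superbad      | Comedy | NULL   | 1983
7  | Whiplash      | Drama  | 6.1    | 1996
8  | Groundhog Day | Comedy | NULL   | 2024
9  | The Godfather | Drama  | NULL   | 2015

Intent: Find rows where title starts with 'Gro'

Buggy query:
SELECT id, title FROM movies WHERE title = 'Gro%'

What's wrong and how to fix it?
Bug: Wildcards only work with LIKE; '=' treats '%' as a literal character

Fix: Use LIKE for wildcard pattern matching

Corrected query:
SELECT id, title FROM movies WHERE title LIKE 'Gro%'

Result:
id | title        
---+--------------
5  | Groundhog Day
8  | Groundhog Day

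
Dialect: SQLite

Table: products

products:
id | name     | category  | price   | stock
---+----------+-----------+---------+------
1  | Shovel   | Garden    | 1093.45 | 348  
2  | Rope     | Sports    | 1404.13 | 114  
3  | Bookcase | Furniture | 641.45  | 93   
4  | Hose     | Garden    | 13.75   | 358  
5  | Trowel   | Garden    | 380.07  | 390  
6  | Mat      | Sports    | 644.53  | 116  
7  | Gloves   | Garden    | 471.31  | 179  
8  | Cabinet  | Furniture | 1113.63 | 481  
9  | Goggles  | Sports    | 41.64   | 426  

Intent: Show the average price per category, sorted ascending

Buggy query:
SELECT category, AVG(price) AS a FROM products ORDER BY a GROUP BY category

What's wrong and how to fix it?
Bug: GROUP BY must precede ORDER BY

Fix: Move ORDER BY to the end, after GROUP BY

Corrected query:
SELECT category, AVG(price) AS a FROM products GROUP BY category ORDER BY a

Result:
category  | a         
----------+-----------
Garden    | 489.645   
Sports    | 696.766667
Furniture | 877.54    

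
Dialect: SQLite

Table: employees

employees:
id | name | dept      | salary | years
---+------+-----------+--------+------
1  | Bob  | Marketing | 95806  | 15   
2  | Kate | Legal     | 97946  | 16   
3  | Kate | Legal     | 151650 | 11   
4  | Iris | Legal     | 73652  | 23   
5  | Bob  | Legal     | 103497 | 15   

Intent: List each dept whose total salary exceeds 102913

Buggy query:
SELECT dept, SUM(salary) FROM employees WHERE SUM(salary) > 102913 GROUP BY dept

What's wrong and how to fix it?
Bug: SUM(salary) is an aggregate, but WHERE filters rows before aggregation

Fix: Use HAVING (which filters groups after aggregation) instead of WHERE

Corrected query:
SELECT dept, SUM(salary) FROM employees GROUP BY dept HAVING SUM(salary) > 102913

Result:
dept  | SUM(salary)
------+------------
Legal | 426745     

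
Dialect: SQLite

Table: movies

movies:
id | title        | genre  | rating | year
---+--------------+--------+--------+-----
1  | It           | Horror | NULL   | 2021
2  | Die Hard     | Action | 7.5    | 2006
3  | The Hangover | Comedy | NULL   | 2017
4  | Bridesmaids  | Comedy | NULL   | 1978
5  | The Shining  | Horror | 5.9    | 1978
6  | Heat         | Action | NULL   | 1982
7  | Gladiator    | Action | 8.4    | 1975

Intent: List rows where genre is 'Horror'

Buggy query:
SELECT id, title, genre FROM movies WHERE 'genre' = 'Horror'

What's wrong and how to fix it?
Bug: Single quotes denote string literals in SQL; the column name is being compared as a constant string

Fix: Remove the quotes around the column name (or use double quotes for an identifier)

Corrected query:
SELECT id, title, genre FROM movies WHERE genre = 'Horror'

Result:
id | title       | genre 
---+-------------+-------
1  | It          | Horror
5  | The Shining | Horror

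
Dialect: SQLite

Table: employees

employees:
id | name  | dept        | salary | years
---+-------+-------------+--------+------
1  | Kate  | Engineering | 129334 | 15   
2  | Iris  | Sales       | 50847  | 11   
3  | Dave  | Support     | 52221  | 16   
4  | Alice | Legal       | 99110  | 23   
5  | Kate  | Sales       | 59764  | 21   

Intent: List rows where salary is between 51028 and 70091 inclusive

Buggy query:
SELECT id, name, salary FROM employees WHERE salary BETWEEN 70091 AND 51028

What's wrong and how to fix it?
Bug: BETWEEN expects the lower bound first; with 70091 AND 51028 the range is empty

Fix: Swap the bounds so the smaller value comes first

Corrected query:
SELECT id, name, salary FROM employees WHERE salary BETWEEN 51028 AND 70091

Result:
id | name | salary
---+------+-------
3  | Dave | 52221 
5  | Kate | 59764 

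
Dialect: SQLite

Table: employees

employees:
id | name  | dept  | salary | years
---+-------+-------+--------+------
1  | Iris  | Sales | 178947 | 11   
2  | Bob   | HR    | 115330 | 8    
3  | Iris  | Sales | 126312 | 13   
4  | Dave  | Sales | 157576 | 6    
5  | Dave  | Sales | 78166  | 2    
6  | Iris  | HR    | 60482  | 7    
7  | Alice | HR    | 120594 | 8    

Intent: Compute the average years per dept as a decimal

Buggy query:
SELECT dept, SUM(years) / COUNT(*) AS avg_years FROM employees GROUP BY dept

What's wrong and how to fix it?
Bug: SUM(years) and COUNT(*) are both integers; the division truncates the fractional part

Fix: Multiply by 1.0 (or CAST to REAL) to force floating-point division

Corrected query:
SELECT dept, SUM(years) * 1.0 / COUNT(*) AS avg_years FROM employees GROUP BY dept

Result:
dept  | avg_years
------+----------
HR    | 7.666667 
Sales | 8        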